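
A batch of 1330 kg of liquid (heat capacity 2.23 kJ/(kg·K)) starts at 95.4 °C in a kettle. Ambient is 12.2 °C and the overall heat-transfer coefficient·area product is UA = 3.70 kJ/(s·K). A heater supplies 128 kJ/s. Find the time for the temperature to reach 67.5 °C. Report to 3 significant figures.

Heat balance on the well-mixed liquid: M c_p dT/dt = −UA(T − T_amb) + Q̇.
τ = M c_p/UA = 801.59 s; T_ss = T_amb + Q̇/UA = 12.2 + 128/3.70 = 46.795 °C.
T(t) = T_ss + (T₀ − T_ss)e^(−t/τ); set T = 67.5:
t = −τ ln[(T − T_ss)/(T₀ − T_ss)] = −801.59 · ln(0.42599) = 684.03 s.

684 s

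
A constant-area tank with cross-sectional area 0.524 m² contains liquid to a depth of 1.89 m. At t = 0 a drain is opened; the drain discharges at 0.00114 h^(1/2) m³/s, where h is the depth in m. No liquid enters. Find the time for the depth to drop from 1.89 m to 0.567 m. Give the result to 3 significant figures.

572 s

With no inflow, A dh/dt = −0.00114 √h.
∫ h^(−1/2) dh = −(0.00114/A) ∫ dt, giving 2√h = 2√h₀ − (0.00114/A) t.
t = 2A(√h₀ − √h)/0.00114 = 2·0.524·(√1.89 − √0.567)/0.00114
  = 1.0480 × (1.3748 − 0.75299) / 0.00114 = 571.60 s.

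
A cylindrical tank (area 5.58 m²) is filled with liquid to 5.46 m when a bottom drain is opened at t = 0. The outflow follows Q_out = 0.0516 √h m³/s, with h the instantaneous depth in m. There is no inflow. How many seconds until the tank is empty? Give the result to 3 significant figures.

505 s

With no inflow, A dh/dt = −0.0516 √h.
This is separable: 2 d(√h)/dt = −0.0516/A, so √h = √h₀ − (0.0516/(2A)) t.
Tank is empty when √h = 0: t_empty = 2A√h₀/0.0516.
t_empty = 2·5.58·√5.46/0.0516 = 11.160·2.3367/0.0516 = 505.37 s.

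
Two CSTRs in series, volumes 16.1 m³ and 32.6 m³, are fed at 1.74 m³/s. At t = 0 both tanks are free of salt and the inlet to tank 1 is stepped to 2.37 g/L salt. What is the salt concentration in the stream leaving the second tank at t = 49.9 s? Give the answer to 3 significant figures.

Each tank obeys Vᵢ dCᵢ/dt = Q(Cᵢ₋₁ − Cᵢ), so τᵢ = Vᵢ/Q.
τ₁ = 16.1/1.74 = 9.2529 s; τ₂ = 32.6/1.74 = 18.736 s.
Tank 1: C₁ = C_in(1 − e^(−t/τ₁)). Tank 2 (τ₁ ≠ τ₂): C₂ = C_in[1 − (τ₁ e^(−t/τ₁) − τ₂ e^(−t/τ₂))/(τ₁ − τ₂)].
At t = 49.9: e^(−t/τ₁) = 0.0045487, e^(−t/τ₂) = 0.069713.
C₂ = 2.37·[1 − (9.2529·0.0045487 − 18.736·0.069713)/(-9.4828)] = 2.37·0.86670 = 2.0541 g/L.

2.05 g/L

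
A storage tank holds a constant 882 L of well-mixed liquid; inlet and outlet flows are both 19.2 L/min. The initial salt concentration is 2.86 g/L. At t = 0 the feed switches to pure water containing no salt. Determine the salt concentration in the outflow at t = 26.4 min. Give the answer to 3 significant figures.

1.61 g/L

Mass balance on the solute (V constant): V dC/dt = Q(C_in − C).
Rewrite as dC/dt + C/τ = C_in/τ, τ = V/Q = 45.938 min.
This is linear first-order; C(t) = C_in + (C₀ − C_in) e^(−t/τ).
C(26.4) = 0 + (2.86 − 0)·e^(−26.4/45.938) = 0 + (2.8600)·0.56288 = 1.6098 g/L.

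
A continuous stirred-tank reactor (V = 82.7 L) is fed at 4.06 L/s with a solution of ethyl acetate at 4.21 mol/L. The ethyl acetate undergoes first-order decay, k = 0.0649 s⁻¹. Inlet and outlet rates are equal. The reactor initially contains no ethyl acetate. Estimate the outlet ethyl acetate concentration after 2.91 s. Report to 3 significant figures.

0.512 mol/L

Accumulation = in − out − consumed: V dC/dt = Q C_in − Q C − k V C.
dC/dt = (Q/V) C_in − (Q/V + k) C; effective rate a = Q/V + k = 0.049093 + 0.0649 = 0.11399 s⁻¹.
C_ss = Q C_in/(Q + kV) = 1.8131 mol/L; C(t) = C_ss + (C₀ − C_ss) e^(−a t).
C(2.91) = 1.8131 + (-1.8131)·e^(−0.11399·2.91) = 1.8131 + (-1.8131)·0.71769 = 0.51186 mol/L.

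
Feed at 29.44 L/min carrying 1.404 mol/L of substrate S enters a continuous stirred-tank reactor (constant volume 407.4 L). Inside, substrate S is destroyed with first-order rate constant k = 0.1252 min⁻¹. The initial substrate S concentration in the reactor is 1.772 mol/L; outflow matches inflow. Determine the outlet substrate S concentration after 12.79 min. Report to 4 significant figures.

0.6145 mol/L

V dC/dt = Q(C_in − C) − k V C.
This is linear with rate a = Q/V + k = 0.197463 min⁻¹.
C_ss = Q C_in/(Q + kV) = 0.513804 mol/L; C(t) = C_ss + (C₀ − C_ss) e^(−a t).
C(12.79) = 0.513804 + (1.25820)·e^(−0.197463·12.79) = 0.513804 + (1.25820)·0.0800140 = 0.614478 mol/L.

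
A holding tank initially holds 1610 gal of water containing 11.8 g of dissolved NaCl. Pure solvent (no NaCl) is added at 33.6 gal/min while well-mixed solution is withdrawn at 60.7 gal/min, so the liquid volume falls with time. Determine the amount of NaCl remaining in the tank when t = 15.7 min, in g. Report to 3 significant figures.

5.93 g

Total volume: dV/dt = Q_in − Q_out = -27.100 gal/min, so V(t) = 1610 − 27.100 t and V(15.7) = 1184.5 gal.
No NaCl enters, so dm/dt = −Q_out · (m/V).
dm/m = −Q_out dt/(V₀ − 27.100 t); integrating gives ln(m/m₀) = −(Q_out/(Q_in−Q_out)) ln(V/V₀).
m = m₀ (V₀/V)^(Q_out/(Q_in−Q_out)) = 11.8 × (1610/1184.5)^(-2.2399) = 5.9341 g.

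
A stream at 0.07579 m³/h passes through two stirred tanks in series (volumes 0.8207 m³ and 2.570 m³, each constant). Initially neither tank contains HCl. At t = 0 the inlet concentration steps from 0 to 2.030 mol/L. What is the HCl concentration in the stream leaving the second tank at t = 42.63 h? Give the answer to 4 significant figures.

1.200 mol/L

Each tank obeys Vᵢ dCᵢ/dt = Q(Cᵢ₋₁ − Cᵢ), so τᵢ = Vᵢ/Q.
τ₁ = 0.8207/0.07579 = 10.8286 h; τ₂ = 2.570/0.07579 = 33.9095 h.
Solving the cascade with C₁(0)=C₂(0)=0 gives C₂(t) = C_in[1 − (τ₁ e^(−t/τ₁) − τ₂ e^(−t/τ₂))/(τ₁ − τ₂)].
At t = 42.63: e^(−t/τ₁) = 0.0195106, e^(−t/τ₂) = 0.284458.
C₂ = 2.030·[1 − (10.8286·0.0195106 − 33.9095·0.284458)/(-23.0809)] = 2.030·0.591240 = 1.20022 mol/L.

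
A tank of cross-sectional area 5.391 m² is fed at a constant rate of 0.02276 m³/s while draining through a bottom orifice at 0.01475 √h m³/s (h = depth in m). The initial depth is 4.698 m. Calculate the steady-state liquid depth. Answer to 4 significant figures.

Level balance: A dh/dt = 0.02276 − 0.01475 √h. Setting dh/dt = 0:
Q_in = 0.01475 √h_ss ⇒ √h_ss = 0.02276/0.01475 = 1.54305.
h_ss = 1.54305² = 2.38101 m. (Since h₀ = 4.698 m > h_ss, the level will fall toward this value.)

2.381 m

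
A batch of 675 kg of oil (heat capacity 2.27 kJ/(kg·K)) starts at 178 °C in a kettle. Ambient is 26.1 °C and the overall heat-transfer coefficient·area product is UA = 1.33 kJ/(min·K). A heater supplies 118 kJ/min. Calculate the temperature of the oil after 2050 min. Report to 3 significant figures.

Lumped-capacitance energy balance: M c_p dT/dt = UA(T_amb − T) + Q̇.
dT/dt = (T_ss − T)/τ with T_ss = T_amb + Q̇/UA = 26.1 + 118/1.33 = 114.82 °C, τ = M c_p/UA = 675·2.27/1.33 = 1152.1 min.
Integrating: T(t) = T_ss + (T₀ − T_ss) e^(−t/τ).
T(2050) = 114.82 + (63.178)·0.16874 = 125.48 °C.

125 °C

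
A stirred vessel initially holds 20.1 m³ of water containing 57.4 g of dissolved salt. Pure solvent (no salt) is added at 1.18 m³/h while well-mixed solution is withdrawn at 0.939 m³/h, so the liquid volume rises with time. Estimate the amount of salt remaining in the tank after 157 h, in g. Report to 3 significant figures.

Total volume: dV/dt = Q_in − Q_out = 0.24100 m³/h, so V(t) = 20.1 + 0.24100 t and V(157) = 57.937 m³.
No salt enters, so dm/dt = −Q_out · (m/V).
dm/m = −Q_out dt/(V₀ + 0.24100 t); integrating gives ln(m/m₀) = −(Q_out/(Q_in−Q_out)) ln(V/V₀).
m = m₀ (V₀/V)^(Q_out/(Q_in−Q_out)) = 57.4 × (20.1/57.937)^(3.8963) = 0.92804 g.

0.928 g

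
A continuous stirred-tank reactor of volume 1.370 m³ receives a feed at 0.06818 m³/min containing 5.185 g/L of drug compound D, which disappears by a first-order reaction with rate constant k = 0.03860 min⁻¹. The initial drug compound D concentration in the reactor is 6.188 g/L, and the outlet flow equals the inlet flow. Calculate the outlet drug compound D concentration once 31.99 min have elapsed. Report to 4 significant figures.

3.114 g/L

V dC/dt = Q(C_in − C) − k V C.
dC/dt = (Q/V) C_in − (Q/V + k) C; effective rate a = Q/V + k = 0.0497664 + 0.03860 = 0.0883664 min⁻¹.
C_ss = Q C_in/(Q + kV) = 2.92010 g/L; C(t) = C_ss + (C₀ − C_ss) e^(−a t).
C(31.99) = 2.92010 + (3.26790)·e^(−0.0883664·31.99) = 2.92010 + (3.26790)·0.0591995 = 3.11356 g/L.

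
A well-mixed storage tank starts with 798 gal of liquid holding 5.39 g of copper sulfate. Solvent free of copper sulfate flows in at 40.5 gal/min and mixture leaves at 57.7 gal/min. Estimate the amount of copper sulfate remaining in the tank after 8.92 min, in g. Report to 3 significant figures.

2.63 g

Total volume: dV/dt = Q_in − Q_out = -17.200 gal/min, so V(t) = 798 − 17.200 t and V(8.92) = 644.58 gal.
Solute balance: dm/dt = 0 − Q_out C = −Q_out m/V(t).
Separate: dm/m = −Q_out dt/V(t) ⇒ ln(m/m₀) = −(Q_out/(Q_in−Q_out)) ln(V/V₀).
m = m₀ (V₀/V)^(Q_out/(Q_in−Q_out)) = 5.39 × (798/644.58)^(-3.3547) = 2.6334 g.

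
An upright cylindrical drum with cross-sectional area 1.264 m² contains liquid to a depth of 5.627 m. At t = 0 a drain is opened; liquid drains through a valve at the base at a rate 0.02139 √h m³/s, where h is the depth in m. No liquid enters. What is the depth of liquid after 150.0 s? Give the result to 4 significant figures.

1.216 m

A dh/dt = −Q_out = −0.02139 √h.
Separate and integrate: 2(√h − √h₀) = −(0.02139/A) t.
√h = √5.627 − 0.02139·150.0/(2·1.264) = 2.37213 − 1.26919 = 1.10294.
h = 1.10294² = 1.21649 m.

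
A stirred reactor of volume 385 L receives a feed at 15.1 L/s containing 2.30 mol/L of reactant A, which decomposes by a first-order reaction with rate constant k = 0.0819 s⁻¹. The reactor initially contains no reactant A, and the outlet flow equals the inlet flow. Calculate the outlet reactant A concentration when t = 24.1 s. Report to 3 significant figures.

0.705 mol/L

Species balance: V dC/dt = Q C_in − Q C − k V C.
This is linear with rate a = Q/V + k = 0.12112 s⁻¹.
C_ss = Q C_in/(Q + kV) = 0.74478 mol/L; C(t) = C_ss + (C₀ − C_ss) e^(−a t).
C(24.1) = 0.74478 + (-0.74478)·e^(−0.12112·24.1) = 0.74478 + (-0.74478)·0.053987 = 0.70457 mol/L.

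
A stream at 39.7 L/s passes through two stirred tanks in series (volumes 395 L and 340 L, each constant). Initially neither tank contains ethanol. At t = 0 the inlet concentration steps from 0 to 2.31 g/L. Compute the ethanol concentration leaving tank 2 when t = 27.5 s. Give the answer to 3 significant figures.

Each tank obeys Vᵢ dCᵢ/dt = Q(Cᵢ₋₁ − Cᵢ), so τᵢ = Vᵢ/Q.
τ₁ = 395/39.7 = 9.9496 s; τ₂ = 340/39.7 = 8.5642 s.
Tank 1: C₁ = C_in(1 − e^(−t/τ₁)). Tank 2 (τ₁ ≠ τ₂): C₂ = C_in[1 − (τ₁ e^(−t/τ₁) − τ₂ e^(−t/τ₂))/(τ₁ − τ₂)].
At t = 27.5: e^(−t/τ₁) = 0.063044, e^(−t/τ₂) = 0.040315.
C₂ = 2.31·[1 − (9.9496·0.063044 − 8.5642·0.040315)/(1.3854)] = 2.31·0.79645 = 1.8398 g/L.

1.84 g/L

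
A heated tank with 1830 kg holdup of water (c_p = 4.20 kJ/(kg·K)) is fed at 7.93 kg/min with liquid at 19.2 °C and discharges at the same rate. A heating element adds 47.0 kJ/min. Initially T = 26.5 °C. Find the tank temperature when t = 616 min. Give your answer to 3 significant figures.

21.0 °C

Heat balance on the well-mixed liquid: M c_p dT/dt = ṁ c_p (T_in − T) + 47.0.
τ = M/ṁ = 230.77 min; T_ss = T_in + Q̇/(ṁ c_p) = 19.2 + 47.0/(7.93·4.20) = 20.611 °C.
Integrating: T(t) = T_ss + (T₀ − T_ss) e^(−t/τ).
T(616) = 20.611 + (5.8888)·e^(−616/230.77) = 20.611 + (5.8888)·0.069298 = 21.019 °C.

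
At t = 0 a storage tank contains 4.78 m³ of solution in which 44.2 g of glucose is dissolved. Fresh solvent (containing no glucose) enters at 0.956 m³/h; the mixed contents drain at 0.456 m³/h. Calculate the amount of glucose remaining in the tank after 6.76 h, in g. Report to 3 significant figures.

Let m(t) be the amount of glucose. Volume: V(t) = V₀ + (Q_in − Q_out) t = 4.78 + 0.50000 t; V(6.76) = 8.1600 m³.
Species balance (pure solvent in): dm/dt = −Q_out · m/V(t).
Separate: dm/m = −Q_out dt/V(t) ⇒ ln(m/m₀) = −(Q_out/(Q_in−Q_out)) ln(V/V₀).
m = m₀ (V₀/V)^(Q_out/(Q_in−Q_out)) = 44.2 × (4.78/8.1600)^(0.91200) = 27.139 g.

27.1 g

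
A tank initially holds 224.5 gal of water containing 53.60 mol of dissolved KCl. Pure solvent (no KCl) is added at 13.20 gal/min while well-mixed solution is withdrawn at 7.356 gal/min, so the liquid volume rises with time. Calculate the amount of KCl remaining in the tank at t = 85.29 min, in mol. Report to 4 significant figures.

12.30 mol

Let m(t) be the amount of KCl. Volume: V(t) = V₀ + (Q_in − Q_out) t = 224.5 + 5.84400 t; V(85.29) = 722.935 gal.
Species balance (pure solvent in): dm/dt = −Q_out · m/V(t).
Separate: dm/m = −Q_out dt/V(t) ⇒ ln(m/m₀) = −(Q_out/(Q_in−Q_out)) ln(V/V₀).
m = m₀ (V₀/V)^(Q_out/(Q_in−Q_out)) = 53.60 × (224.5/722.935)^(1.25873) = 12.2993 mol.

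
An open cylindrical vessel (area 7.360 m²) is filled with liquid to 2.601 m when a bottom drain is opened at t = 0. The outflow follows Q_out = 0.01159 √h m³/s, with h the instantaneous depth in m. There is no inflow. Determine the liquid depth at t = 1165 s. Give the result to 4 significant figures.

0.4837 m

Accumulation of liquid (constant cross-section A): A dh/dt = −0.01159 √h.
Separate and integrate: 2(√h − √h₀) = −(0.01159/A) t.
√h = √2.601 − 0.01159·1165/(2·7.360) = 1.61276 − 0.917279 = 0.695482.
h = 0.695482² = 0.483696 m.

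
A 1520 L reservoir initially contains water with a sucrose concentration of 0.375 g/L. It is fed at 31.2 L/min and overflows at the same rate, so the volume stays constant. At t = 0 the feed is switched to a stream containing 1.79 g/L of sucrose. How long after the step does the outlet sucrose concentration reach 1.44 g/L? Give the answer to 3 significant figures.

Transient balance on the dissolved component: V dC/dt = Q(C_in − C), so τ = V/Q = 48.718 min.
C(t) = C_in + (C₀ − C_in) e^(−t/τ). Set C = 1.44 and solve for t:
e^(−t/τ) = (C − C_in)/(C₀ − C_in) = (1.44 − 1.79)/(0.375 − 1.79) = 0.24735
t = −τ ln(…) = 48.718 × 1.3970 = 68.057 min.

68.1 min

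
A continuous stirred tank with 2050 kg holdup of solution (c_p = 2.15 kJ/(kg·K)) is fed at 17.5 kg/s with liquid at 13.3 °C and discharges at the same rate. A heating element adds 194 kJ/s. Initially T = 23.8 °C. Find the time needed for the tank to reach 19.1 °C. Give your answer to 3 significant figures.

M c_p dT/dt = ṁ c_p (T_in − T) + Q̇.
τ = M/ṁ = 117.14 s; T_ss = T_in + Q̇/(ṁ c_p) = 18.456 °C.
T(t) = T_ss + (T₀ − T_ss) e^(−t/τ). Set T = 19.1:
e^(−t/τ) = (19.1 − 18.456)/(23.8 − 18.456) = 0.12048
t = −117.14 · ln(0.12048) = 247.90 s.

248 s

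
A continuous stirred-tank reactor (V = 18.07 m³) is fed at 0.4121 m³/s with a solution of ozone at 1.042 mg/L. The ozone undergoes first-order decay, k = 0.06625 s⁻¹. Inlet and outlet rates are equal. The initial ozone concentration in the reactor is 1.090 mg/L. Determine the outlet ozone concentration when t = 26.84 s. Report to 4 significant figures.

0.3422 mg/L

Species balance: V dC/dt = Q C_in − Q C − k V C.
dC/dt = (Q/V) C_in − (Q/V + k) C; effective rate a = Q/V + k = 0.0228058 + 0.06625 = 0.0890558 s⁻¹.
C_ss = Q C_in/(Q + kV) = 0.266840 mg/L; C(t) = C_ss + (C₀ − C_ss) e^(−a t).
C(26.84) = 0.266840 + (0.823160)·e^(−0.0890558·26.84) = 0.266840 + (0.823160)·0.0916062 = 0.342246 mg/L.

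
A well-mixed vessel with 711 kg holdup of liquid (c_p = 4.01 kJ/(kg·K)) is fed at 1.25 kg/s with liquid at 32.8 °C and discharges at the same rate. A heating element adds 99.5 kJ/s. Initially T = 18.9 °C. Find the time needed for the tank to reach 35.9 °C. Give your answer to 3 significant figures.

Energy balance: M c_p dT/dt = ṁ c_p (T_in − T) + 99.5.
τ = M/ṁ = 568.80 s; T_ss = T_in + Q̇/(ṁ c_p) = 52.650 °C.
T(t) = T_ss + (T₀ − T_ss) e^(−t/τ). Set T = 35.9:
e^(−t/τ) = (35.9 − 52.650)/(18.9 − 52.650) = 0.49630
t = −568.80 · ln(0.49630) = 398.48 s.

398 s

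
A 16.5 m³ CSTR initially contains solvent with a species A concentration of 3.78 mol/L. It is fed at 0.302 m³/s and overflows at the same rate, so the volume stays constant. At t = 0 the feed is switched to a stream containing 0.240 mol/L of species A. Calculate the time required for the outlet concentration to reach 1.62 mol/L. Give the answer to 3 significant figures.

51.5 s

Species balance on the tank: V dC/dt = Q(C_in − C), so τ = V/Q = 54.636 s.
C(t) = C_in + (C₀ − C_in) e^(−t/τ). Set C = 1.62 and solve for t:
e^(−t/τ) = (C − C_in)/(C₀ − C_in) = (1.62 − 0.240)/(3.78 − 0.240) = 0.38983
t = −τ ln(…) = 54.636 × 0.94204 = 51.469 s.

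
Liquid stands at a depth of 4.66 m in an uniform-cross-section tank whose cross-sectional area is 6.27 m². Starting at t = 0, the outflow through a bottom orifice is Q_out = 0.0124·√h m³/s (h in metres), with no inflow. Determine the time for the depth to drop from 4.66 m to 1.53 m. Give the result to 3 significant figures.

Accumulation of liquid (constant cross-section A): A dh/dt = −0.0124 √h.
Separate and integrate: 2(√h − √h₀) = −(0.0124/A) t.
t = 2A(√h₀ − √h)/0.0124 = 2·6.27·(√4.66 − √1.53)/0.0124
  = 12.540 × (2.1587 − 1.2369) / 0.0124 = 932.18 s.

932 s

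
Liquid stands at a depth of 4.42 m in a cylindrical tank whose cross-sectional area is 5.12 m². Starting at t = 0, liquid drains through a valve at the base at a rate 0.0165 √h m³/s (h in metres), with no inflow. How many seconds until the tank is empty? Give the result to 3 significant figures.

1300 s

A dh/dt = −Q_out = −0.0165 √h.
This is separable: 2 d(√h)/dt = −0.0165/A, so √h = √h₀ − (0.0165/(2A)) t.
Set h = 0: 2√h₀ = (0.0165/A) t_empty ⇒ t_empty = 2A√h₀/0.0165.
t_empty = 2·5.12·√4.42/0.0165 = 10.240·2.1024/0.0165 = 1304.7 s.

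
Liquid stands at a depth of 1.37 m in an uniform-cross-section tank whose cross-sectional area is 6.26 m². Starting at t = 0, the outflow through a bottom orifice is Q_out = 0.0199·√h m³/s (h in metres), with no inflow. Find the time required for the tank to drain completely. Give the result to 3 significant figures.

736 s

A dh/dt = −Q_out = −0.0199 √h.
This is separable: 2 d(√h)/dt = −0.0199/A, so √h = √h₀ − (0.0199/(2A)) t.
Tank is empty when √h = 0: t_empty = 2A√h₀/0.0199.
t_empty = 2·6.26·√1.37/0.0199 = 12.520·1.1705/0.0199 = 736.40 s.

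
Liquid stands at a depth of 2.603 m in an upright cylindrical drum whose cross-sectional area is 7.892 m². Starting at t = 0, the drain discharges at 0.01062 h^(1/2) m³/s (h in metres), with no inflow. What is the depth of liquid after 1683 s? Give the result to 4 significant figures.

A dh/dt = −Q_out = −0.01062 √h.
Separate and integrate: 2(√h − √h₀) = −(0.01062/A) t.
√h = √2.603 − 0.01062·1683/(2·7.892) = 1.61338 − 1.13238 = 0.481003.
h = 0.481003² = 0.231364 m.

0.2314 m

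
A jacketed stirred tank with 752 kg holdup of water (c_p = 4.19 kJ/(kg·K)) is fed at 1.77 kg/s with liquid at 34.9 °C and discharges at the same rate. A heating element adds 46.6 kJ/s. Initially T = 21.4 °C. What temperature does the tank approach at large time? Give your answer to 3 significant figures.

41.2 °C

First-law balance (no shaft work): M c_p dT/dt = ṁ c_p (T_in − T) + 46.6.
At steady state dT/dt = 0 ⇒ T_ss = T_in + Q̇/(ṁ c_p) = 34.9 + 46.6/(1.77·4.19) = 41.183 °C.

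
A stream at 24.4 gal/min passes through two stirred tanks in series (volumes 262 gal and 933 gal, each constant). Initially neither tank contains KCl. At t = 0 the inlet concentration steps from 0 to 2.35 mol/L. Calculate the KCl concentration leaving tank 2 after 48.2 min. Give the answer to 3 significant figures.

1.43 mol/L

Time constants: τᵢ = Vᵢ/Q for each well-mixed tank.
τ₁ = 262/24.4 = 10.738 min; τ₂ = 933/24.4 = 38.238 min.
Solving the cascade with C₁(0)=C₂(0)=0 gives C₂(t) = C_in[1 − (τ₁ e^(−t/τ₁) − τ₂ e^(−t/τ₂))/(τ₁ − τ₂)].
At t = 48.2: e^(−t/τ₁) = 0.011233, e^(−t/τ₂) = 0.28350.
C₂ = 2.35·[1 − (10.738·0.011233 − 38.238·0.28350)/(-27.500)] = 2.35·0.61019 = 1.4339 mol/L.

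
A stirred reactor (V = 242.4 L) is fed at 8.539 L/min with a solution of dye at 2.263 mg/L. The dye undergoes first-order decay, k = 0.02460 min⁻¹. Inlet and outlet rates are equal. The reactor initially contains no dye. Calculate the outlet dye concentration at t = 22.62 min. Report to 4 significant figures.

V dC/dt = Q(C_in − C) − k V C.
dC/dt = (Q/V) C_in − (Q/V + k) C; effective rate a = Q/V + k = 0.0352269 + 0.02460 = 0.0598269 min⁻¹.
C_ss = Q C_in/(Q + kV) = 1.33249 mg/L; C(t) = C_ss + (C₀ − C_ss) e^(−a t).
C(22.62) = 1.33249 + (-1.33249)·e^(−0.0598269·22.62) = 1.33249 + (-1.33249)·0.258390 = 0.988184 mg/L.

0.9882 mg/L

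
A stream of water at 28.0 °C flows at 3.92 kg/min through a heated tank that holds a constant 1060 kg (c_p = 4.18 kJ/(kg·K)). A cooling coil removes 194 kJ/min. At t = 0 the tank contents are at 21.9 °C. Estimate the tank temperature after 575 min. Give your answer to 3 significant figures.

M c_p dT/dt = ṁ c_p (T_in − T) − Q̇.
Rearrange: dT/dt = (T_ss − T)/τ with τ = M/ṁ = 270.41 min and T_ss = T_in − Q̇/(ṁ c_p) = 16.160 °C.
Solution: T(t) = T_ss + (T₀ − T_ss) e^(−t/τ).
T(575) = 16.160 + (5.7397)·e^(−575/270.41) = 16.160 + (5.7397)·0.11926 = 16.845 °C.

16.8 °C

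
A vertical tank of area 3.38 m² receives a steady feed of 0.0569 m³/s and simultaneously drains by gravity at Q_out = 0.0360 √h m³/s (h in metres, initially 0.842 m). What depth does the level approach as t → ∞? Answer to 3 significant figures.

Volume balance on the tank: A dh/dt = Q_in − 0.0360 √h. At steady state dh/dt = 0:
Q_in = 0.0360 √h_ss ⇒ √h_ss = 0.0569/0.0360 = 1.5806.
h_ss = 1.5806² = 2.4982 m. (Since h₀ = 0.842 m < h_ss, the level will rise toward this value.)

2.50 m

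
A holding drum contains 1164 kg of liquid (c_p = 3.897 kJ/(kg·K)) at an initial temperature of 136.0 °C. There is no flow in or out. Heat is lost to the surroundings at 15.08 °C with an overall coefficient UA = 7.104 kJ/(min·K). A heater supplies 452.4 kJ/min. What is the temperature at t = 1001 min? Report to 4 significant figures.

90.70 °C

M c_p dT/dt = −UA(T − T_amb) + Q̇.
dT/dt = (T_ss − T)/τ with T_ss = T_amb + Q̇/UA = 15.08 + 452.4/7.104 = 78.7624 °C, τ = M c_p/UA = 1164·3.897/7.104 = 638.529 min.
T approaches T_ss exponentially: T(t) = T_ss + (T₀ − T_ss) e^(−t/τ).
T(1001) = 78.7624 + (57.2376)·0.208531 = 90.6983 °C.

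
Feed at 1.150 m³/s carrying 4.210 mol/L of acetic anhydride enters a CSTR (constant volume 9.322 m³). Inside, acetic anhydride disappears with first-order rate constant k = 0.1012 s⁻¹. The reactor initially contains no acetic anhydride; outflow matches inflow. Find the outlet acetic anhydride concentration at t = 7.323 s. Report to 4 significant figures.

1.866 mol/L

Accumulation = in − out − consumed: V dC/dt = Q C_in − Q C − k V C.
dC/dt = (Q/V) C_in − (Q/V + k) C; effective rate a = Q/V + k = 0.123364 + 0.1012 = 0.224564 s⁻¹.
C_ss = Q C_in/(Q + kV) = 2.31276 mol/L; C(t) = C_ss + (C₀ − C_ss) e^(−a t).
C(7.323) = 2.31276 + (-2.31276)·e^(−0.224564·7.323) = 2.31276 + (-2.31276)·0.193112 = 1.86614 mol/L.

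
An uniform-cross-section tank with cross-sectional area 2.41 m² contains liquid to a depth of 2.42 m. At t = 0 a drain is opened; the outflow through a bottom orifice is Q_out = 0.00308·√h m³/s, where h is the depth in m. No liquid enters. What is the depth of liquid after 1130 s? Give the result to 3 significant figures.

0.695 m

With no inflow, A dh/dt = −0.00308 √h.
Separate and integrate: 2(√h − √h₀) = −(0.00308/A) t.
√h = √2.42 − 0.00308·1130/(2·2.41) = 1.5556 − 0.72207 = 0.83356.
h = 0.83356² = 0.69482 m.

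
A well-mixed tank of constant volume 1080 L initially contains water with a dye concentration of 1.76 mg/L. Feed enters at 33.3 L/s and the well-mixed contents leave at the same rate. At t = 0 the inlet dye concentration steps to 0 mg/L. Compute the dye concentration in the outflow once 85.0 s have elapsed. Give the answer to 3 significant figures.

Accumulation = in − out for the solute gives V dC/dt = Q(C_in − C).
Rewrite as dC/dt + C/τ = C_in/τ, τ = V/Q = 32.432 s.
Solution: C(t) = C_in + (C₀ − C_in) e^(−t/τ).
C(85.0) = 0 + (1.76 − 0)·e^(−85.0/32.432) = 0 + (1.7600)·0.072742 = 0.12803 mg/L.

0.128 mg/L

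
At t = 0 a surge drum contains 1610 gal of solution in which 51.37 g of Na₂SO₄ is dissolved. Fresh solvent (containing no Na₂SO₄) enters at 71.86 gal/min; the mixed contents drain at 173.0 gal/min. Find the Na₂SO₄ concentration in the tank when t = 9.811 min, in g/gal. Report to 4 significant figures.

0.01615 g/gal

Total volume: dV/dt = Q_in − Q_out = -101.140 gal/min, so V(t) = 1610 − 101.140 t and V(9.811) = 617.715 gal.
No Na₂SO₄ enters, so dm/dt = −Q_out · (m/V).
dm/m = −Q_out dt/(V₀ − 101.140 t); integrating gives ln(m/m₀) = −(Q_out/(Q_in−Q_out)) ln(V/V₀).
m = m₀ (V₀/V)^(Q_out/(Q_in−Q_out)) = 51.37 × (1610/617.715)^(-1.71050) = 9.97878 g.
C = m/V = 9.97878/617.715 = 0.0161543 g/gal.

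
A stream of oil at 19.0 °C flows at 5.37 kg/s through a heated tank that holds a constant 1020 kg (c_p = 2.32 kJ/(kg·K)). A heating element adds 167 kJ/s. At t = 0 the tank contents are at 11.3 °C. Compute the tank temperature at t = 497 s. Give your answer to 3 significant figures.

30.9 °C

M c_p dT/dt = ṁ c_p (T_in − T) + Q̇.
Rearrange: dT/dt = (T_ss − T)/τ with τ = M/ṁ = 189.94 s and T_ss = T_in + Q̇/(ṁ c_p) = 32.405 °C.
Solution: T(t) = T_ss + (T₀ − T_ss) e^(−t/τ).
T(497) = 32.405 + (-21.105)·e^(−497/189.94) = 32.405 + (-21.105)·0.073054 = 30.863 °C.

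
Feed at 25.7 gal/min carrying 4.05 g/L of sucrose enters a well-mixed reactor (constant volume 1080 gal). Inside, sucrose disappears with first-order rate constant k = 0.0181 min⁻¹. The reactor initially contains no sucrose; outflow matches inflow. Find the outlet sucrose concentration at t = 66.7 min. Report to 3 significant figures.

V dC/dt = Q(C_in − C) − k V C.
This is linear with rate a = Q/V + k = 0.041896 min⁻¹.
C_ss = Q C_in/(Q + kV) = 2.3003 g/L; C(t) = C_ss + (C₀ − C_ss) e^(−a t).
C(66.7) = 2.3003 + (-2.3003)·e^(−0.041896·66.7) = 2.3003 + (-2.3003)·0.061146 = 2.1597 g/L.

2.16 g/L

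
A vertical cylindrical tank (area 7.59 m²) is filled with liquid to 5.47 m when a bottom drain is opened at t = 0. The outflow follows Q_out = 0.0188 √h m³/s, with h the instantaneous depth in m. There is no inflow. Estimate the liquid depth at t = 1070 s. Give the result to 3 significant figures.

1.03 m

Volume balance on the tank: A dh/dt = −0.0188 √h.
∫ h^(−1/2) dh = −(0.0188/A) ∫ dt, giving 2√h = 2√h₀ − (0.0188/A) t.
√h = √5.47 − 0.0188·1070/(2·7.59) = 2.3388 − 1.3252 = 1.0136.
h = 1.0136² = 1.0275 m.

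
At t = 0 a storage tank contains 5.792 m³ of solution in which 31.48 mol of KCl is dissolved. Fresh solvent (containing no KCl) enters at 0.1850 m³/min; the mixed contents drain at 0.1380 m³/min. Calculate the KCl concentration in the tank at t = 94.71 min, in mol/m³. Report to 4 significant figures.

Let m(t) be the amount of KCl. Volume: V(t) = V₀ + (Q_in − Q_out) t = 5.792 + 0.0470000 t; V(94.71) = 10.2434 m³.
Solute balance: dm/dt = 0 − Q_out C = −Q_out m/V(t).
Separate: dm/m = −Q_out dt/V(t) ⇒ ln(m/m₀) = −(Q_out/(Q_in−Q_out)) ln(V/V₀).
m = m₀ (V₀/V)^(Q_out/(Q_in−Q_out)) = 31.48 × (5.792/10.2434)^(2.93617) = 5.90197 mol.
C = m/V = 5.90197/10.2434 = 0.576175 mol/m³.

0.5762 mol/m³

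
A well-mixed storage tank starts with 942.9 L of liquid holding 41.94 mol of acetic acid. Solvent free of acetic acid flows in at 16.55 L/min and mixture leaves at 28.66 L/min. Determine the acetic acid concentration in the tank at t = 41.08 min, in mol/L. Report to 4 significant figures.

Let m(t) be the amount of acetic acid. Volume: V(t) = V₀ + (Q_in − Q_out) t = 942.9 − 12.1100 t; V(41.08) = 445.421 L.
Solute balance: dm/dt = 0 − Q_out C = −Q_out m/V(t).
dm/m = −Q_out dt/(V₀ − 12.1100 t); integrating gives ln(m/m₀) = −(Q_out/(Q_in−Q_out)) ln(V/V₀).
m = m₀ (V₀/V)^(Q_out/(Q_in−Q_out)) = 41.94 × (942.9/445.421)^(-2.36664) = 7.10929 mol.
C = m/V = 7.10929/445.421 = 0.0159608 mol/L.

0.01596 mol/L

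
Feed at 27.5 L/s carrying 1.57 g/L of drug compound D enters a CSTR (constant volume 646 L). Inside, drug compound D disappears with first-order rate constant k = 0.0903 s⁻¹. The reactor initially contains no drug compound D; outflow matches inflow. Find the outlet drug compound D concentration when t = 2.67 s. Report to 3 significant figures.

Species balance: V dC/dt = Q C_in − Q C − k V C.
This is linear with rate a = Q/V + k = 0.13287 s⁻¹.
C_ss = Q C_in/(Q + kV) = 0.50301 g/L; C(t) = C_ss + (C₀ − C_ss) e^(−a t).
C(2.67) = 0.50301 + (-0.50301)·e^(−0.13287·2.67) = 0.50301 + (-0.50301)·0.70134 = 0.15023 g/L.

0.150 g/L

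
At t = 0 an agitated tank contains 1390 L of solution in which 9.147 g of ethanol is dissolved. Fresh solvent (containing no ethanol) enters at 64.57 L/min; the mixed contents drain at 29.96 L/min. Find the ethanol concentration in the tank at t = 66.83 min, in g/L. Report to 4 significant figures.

0.001058 g/L

Total volume: dV/dt = Q_in − Q_out = 34.6100 L/min, so V(t) = 1390 + 34.6100 t and V(66.83) = 3702.99 L.
Solute balance: dm/dt = 0 − Q_out C = −Q_out m/V(t).
dm/m = −Q_out dt/(V₀ + 34.6100 t); integrating gives ln(m/m₀) = −(Q_out/(Q_in−Q_out)) ln(V/V₀).
m = m₀ (V₀/V)^(Q_out/(Q_in−Q_out)) = 9.147 × (1390/3702.99)^(0.865646) = 3.91664 g.
C = m/V = 3.91664/3702.99 = 0.00105770 g/L.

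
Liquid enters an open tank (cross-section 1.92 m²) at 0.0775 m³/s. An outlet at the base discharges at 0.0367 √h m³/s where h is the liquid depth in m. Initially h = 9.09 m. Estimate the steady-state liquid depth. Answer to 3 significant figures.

Level balance: A dh/dt = 0.0775 − 0.0367 √h. Setting dh/dt = 0:
Q_in = 0.0367 √h_ss ⇒ √h_ss = 0.0775/0.0367 = 2.1117.
h_ss = 2.1117² = 4.4593 m. (Since h₀ = 9.09 m > h_ss, the level will fall toward this value.)

4.46 m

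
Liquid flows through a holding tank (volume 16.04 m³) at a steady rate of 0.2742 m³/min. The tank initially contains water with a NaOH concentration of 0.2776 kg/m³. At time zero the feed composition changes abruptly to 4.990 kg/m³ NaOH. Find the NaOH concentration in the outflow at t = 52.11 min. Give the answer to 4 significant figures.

Accumulation = in − out for the solute gives V dC/dt = Q(C_in − C).
So dC/dt = (C_in − C)/τ with τ = V/Q = 16.04/0.2742 = 58.4974 min.
This is linear first-order; C(t) = C_in + (C₀ − C_in) e^(−t/τ).
C(52.11) = 4.990 + (0.2776 − 4.990)·e^(−52.11/58.4974) = 4.990 + (-4.71240)·0.410324 = 3.05639 kg/m³.

3.056 kg/m³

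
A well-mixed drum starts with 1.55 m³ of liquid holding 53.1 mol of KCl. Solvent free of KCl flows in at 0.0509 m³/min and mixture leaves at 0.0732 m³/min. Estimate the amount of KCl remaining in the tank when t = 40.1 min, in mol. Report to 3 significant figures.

Total volume: dV/dt = Q_in − Q_out = -0.022300 m³/min, so V(t) = 1.55 − 0.022300 t and V(40.1) = 0.65577 m³.
Species balance (pure solvent in): dm/dt = −Q_out · m/V(t).
Separate: dm/m = −Q_out dt/V(t) ⇒ ln(m/m₀) = −(Q_out/(Q_in−Q_out)) ln(V/V₀).
m = m₀ (V₀/V)^(Q_out/(Q_in−Q_out)) = 53.1 × (1.55/0.65577)^(-3.2825) = 3.1536 mol.

3.15 mol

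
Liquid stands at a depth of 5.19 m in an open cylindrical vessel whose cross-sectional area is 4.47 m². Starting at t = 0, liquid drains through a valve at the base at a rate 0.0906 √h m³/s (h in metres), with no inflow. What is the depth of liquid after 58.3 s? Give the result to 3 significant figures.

2.85 m

With no inflow, A dh/dt = −0.0906 √h.
∫ h^(−1/2) dh = −(0.0906/A) ∫ dt, giving 2√h = 2√h₀ − (0.0906/A) t.
√h = √5.19 − 0.0906·58.3/(2·4.47) = 2.2782 − 0.59083 = 1.6873.
h = 1.6873² = 2.8471 m.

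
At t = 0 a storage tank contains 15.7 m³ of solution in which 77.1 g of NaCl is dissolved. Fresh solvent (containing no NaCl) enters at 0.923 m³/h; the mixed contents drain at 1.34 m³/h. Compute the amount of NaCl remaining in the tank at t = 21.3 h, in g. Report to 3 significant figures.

5.28 g

Let m(t) be the amount of NaCl. Volume: V(t) = V₀ + (Q_in − Q_out) t = 15.7 − 0.41700 t; V(21.3) = 6.8179 m³.
Species balance (pure solvent in): dm/dt = −Q_out · m/V(t).
dm/m = −Q_out dt/(V₀ − 0.41700 t); integrating gives ln(m/m₀) = −(Q_out/(Q_in−Q_out)) ln(V/V₀).
m = m₀ (V₀/V)^(Q_out/(Q_in−Q_out)) = 77.1 × (15.7/6.8179)^(-3.2134) = 5.2844 g.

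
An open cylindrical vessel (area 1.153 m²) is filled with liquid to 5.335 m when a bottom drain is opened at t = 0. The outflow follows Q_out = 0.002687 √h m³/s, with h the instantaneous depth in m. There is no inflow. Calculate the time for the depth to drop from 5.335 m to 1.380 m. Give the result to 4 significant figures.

974.1 s

With no inflow, A dh/dt = −0.002687 √h.
This is separable: 2 d(√h)/dt = −0.002687/A, so √h = √h₀ − (0.002687/(2A)) t.
t = 2A(√h₀ − √h)/0.002687 = 2·1.153·(√5.335 − √1.380)/0.002687
  = 2.30600 × (2.30976 − 1.17473) / 0.002687 = 974.088 s.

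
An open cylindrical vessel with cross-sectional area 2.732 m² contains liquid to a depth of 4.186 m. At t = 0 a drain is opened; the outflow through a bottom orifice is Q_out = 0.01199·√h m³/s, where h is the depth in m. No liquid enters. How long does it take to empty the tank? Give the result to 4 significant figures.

With no inflow, A dh/dt = −0.01199 √h.
∫ h^(−1/2) dh = −(0.01199/A) ∫ dt, giving 2√h = 2√h₀ − (0.01199/A) t.
Set h = 0: 2√h₀ = (0.01199/A) t_empty ⇒ t_empty = 2A√h₀/0.01199.
t_empty = 2·2.732·√4.186/0.01199 = 5.46400·2.04597/0.01199 = 932.376 s.

932.4 s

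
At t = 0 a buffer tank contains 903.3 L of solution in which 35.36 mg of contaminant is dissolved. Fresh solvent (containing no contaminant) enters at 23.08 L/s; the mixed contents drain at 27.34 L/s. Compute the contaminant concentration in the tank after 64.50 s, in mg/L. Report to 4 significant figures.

0.005487 mg/L

Total volume: dV/dt = Q_in − Q_out = -4.26000 L/s, so V(t) = 903.3 − 4.26000 t and V(64.50) = 628.530 L.
Solute balance: dm/dt = 0 − Q_out C = −Q_out m/V(t).
Separate: dm/m = −Q_out dt/V(t) ⇒ ln(m/m₀) = −(Q_out/(Q_in−Q_out)) ln(V/V₀).
m = m₀ (V₀/V)^(Q_out/(Q_in−Q_out)) = 35.36 × (903.3/628.530)^(-6.41784) = 3.44877 mg.
C = m/V = 3.44877/628.530 = 0.00548704 mg/L.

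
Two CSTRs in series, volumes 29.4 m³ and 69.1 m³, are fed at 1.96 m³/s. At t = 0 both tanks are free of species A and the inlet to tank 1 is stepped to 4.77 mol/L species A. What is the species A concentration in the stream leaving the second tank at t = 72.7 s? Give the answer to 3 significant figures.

Time constants: τᵢ = Vᵢ/Q for each well-mixed tank.
τ₁ = 29.4/1.96 = 15.000 s; τ₂ = 69.1/1.96 = 35.255 s.
Solving the cascade with C₁(0)=C₂(0)=0 gives C₂(t) = C_in[1 − (τ₁ e^(−t/τ₁) − τ₂ e^(−t/τ₂))/(τ₁ − τ₂)].
At t = 72.7: e^(−t/τ₁) = 0.0078545, e^(−t/τ₂) = 0.12718.
C₂ = 4.77·[1 − (15.000·0.0078545 − 35.255·0.12718)/(-20.255)] = 4.77·0.78444 = 3.7418 mol/L.

3.74 mol/L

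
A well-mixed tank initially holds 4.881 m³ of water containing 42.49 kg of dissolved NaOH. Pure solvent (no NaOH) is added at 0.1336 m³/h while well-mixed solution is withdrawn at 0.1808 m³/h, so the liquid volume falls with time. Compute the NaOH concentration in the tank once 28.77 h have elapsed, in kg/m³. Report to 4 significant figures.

Let m(t) be the amount of NaOH. Volume: V(t) = V₀ + (Q_in − Q_out) t = 4.881 − 0.0472000 t; V(28.77) = 3.52306 m³.
Solute balance: dm/dt = 0 − Q_out C = −Q_out m/V(t).
Separate: dm/m = −Q_out dt/V(t) ⇒ ln(m/m₀) = −(Q_out/(Q_in−Q_out)) ln(V/V₀).
m = m₀ (V₀/V)^(Q_out/(Q_in−Q_out)) = 42.49 × (4.881/3.52306)^(-3.83051) = 12.1879 kg.
C = m/V = 12.1879/3.52306 = 3.45946 kg/m³.

3.459 kg/m³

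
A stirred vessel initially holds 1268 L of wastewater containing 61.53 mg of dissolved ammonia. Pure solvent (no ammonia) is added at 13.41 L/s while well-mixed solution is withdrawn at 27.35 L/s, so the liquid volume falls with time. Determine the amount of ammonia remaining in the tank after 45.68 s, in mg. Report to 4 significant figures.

Let m(t) be the amount of ammonia. Volume: V(t) = V₀ + (Q_in − Q_out) t = 1268 − 13.9400 t; V(45.68) = 631.221 L.
No ammonia enters, so dm/dt = −Q_out · (m/V).
Separate: dm/m = −Q_out dt/V(t) ⇒ ln(m/m₀) = −(Q_out/(Q_in−Q_out)) ln(V/V₀).
m = m₀ (V₀/V)^(Q_out/(Q_in−Q_out)) = 61.53 × (1268/631.221)^(-1.96198) = 15.6577 mg.

15.66 mg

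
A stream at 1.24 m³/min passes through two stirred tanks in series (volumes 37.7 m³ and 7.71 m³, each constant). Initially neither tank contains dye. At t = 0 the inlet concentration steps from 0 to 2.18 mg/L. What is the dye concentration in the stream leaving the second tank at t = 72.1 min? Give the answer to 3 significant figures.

Species balance on tank i: dCᵢ/dt = (Cᵢ₋₁ − Cᵢ)/τᵢ with τᵢ = Vᵢ/Q.
τ₁ = 37.7/1.24 = 30.403 min; τ₂ = 7.71/1.24 = 6.2177 min.
Solving the cascade with C₁(0)=C₂(0)=0 gives C₂(t) = C_in[1 − (τ₁ e^(−t/τ₁) − τ₂ e^(−t/τ₂))/(τ₁ − τ₂)].
At t = 72.1: e^(−t/τ₁) = 0.093344, e^(−t/τ₂) = 9.2042e-06.
C₂ = 2.18·[1 − (30.403·0.093344 − 6.2177·9.2042e-06)/(24.185)] = 2.18·0.88266 = 1.9242 mg/L.

1.92 mg/L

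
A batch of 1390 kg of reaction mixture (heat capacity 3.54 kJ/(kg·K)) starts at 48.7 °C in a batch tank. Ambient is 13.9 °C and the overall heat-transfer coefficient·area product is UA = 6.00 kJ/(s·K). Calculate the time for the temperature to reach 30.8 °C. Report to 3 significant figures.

592 s

Lumped-capacitance energy balance: M c_p dT/dt = UA(T_amb − T).
τ = M c_p/UA = 820.10 s; T_ss = T_amb = 13.900 °C.
T(t) = T_ss + (T₀ − T_ss)e^(−t/τ); set T = 30.8:
t = −τ ln[(T − T_ss)/(T₀ − T_ss)] = −820.10 · ln(0.48563) = 592.36 s.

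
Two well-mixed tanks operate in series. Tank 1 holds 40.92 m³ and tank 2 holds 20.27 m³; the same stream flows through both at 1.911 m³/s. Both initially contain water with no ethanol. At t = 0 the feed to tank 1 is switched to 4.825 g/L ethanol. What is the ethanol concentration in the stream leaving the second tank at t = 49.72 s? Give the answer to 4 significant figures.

Each tank obeys Vᵢ dCᵢ/dt = Q(Cᵢ₋₁ − Cᵢ), so τᵢ = Vᵢ/Q.
τ₁ = 40.92/1.911 = 21.4129 s; τ₂ = 20.27/1.911 = 10.6070 s.
Solving the cascade with C₁(0)=C₂(0)=0 gives C₂(t) = C_in[1 − (τ₁ e^(−t/τ₁) − τ₂ e^(−t/τ₂))/(τ₁ − τ₂)].
At t = 49.72: e^(−t/τ₁) = 0.0980804, e^(−t/τ₂) = 0.00921000.
C₂ = 4.825·[1 − (21.4129·0.0980804 − 10.6070·0.00921000)/(10.8059)] = 4.825·0.814685 = 3.93085 g/L.

3.931 g/L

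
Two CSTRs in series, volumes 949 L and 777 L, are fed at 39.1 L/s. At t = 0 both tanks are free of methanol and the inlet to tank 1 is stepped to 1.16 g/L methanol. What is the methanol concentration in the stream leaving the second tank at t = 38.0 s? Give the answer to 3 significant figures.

0.597 g/L

Each tank obeys Vᵢ dCᵢ/dt = Q(Cᵢ₋₁ − Cᵢ), so τᵢ = Vᵢ/Q.
τ₁ = 949/39.1 = 24.271 s; τ₂ = 777/39.1 = 19.872 s.
Solving the cascade with C₁(0)=C₂(0)=0 gives C₂(t) = C_in[1 − (τ₁ e^(−t/τ₁) − τ₂ e^(−t/τ₂))/(τ₁ − τ₂)].
At t = 38.0: e^(−t/τ₁) = 0.20895, e^(−t/τ₂) = 0.14775.
C₂ = 1.16·[1 − (24.271·0.20895 − 19.872·0.14775)/(4.3990)] = 1.16·0.51457 = 0.59690 g/L.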